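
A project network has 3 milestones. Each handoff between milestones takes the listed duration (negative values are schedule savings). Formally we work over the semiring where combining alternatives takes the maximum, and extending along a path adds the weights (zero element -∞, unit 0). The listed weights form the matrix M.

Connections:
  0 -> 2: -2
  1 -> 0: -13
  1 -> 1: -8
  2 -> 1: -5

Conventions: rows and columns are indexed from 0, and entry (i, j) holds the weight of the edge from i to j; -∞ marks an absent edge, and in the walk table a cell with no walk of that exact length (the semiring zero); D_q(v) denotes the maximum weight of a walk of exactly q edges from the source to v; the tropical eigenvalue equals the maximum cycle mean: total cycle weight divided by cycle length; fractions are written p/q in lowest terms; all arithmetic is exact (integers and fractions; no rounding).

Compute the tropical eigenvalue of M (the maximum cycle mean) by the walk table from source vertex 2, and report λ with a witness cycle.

q=0: [-∞, -∞, 0]
q=1: [-∞, -5, -∞]
q=2: [-18, -13, -∞]
q=3: [-26, -21, -20]
Optimal cycle mean attained by: cycle 0->2->1->0, total (-2) + (-5) + (-13), length 3.
Answer: λ = -20/3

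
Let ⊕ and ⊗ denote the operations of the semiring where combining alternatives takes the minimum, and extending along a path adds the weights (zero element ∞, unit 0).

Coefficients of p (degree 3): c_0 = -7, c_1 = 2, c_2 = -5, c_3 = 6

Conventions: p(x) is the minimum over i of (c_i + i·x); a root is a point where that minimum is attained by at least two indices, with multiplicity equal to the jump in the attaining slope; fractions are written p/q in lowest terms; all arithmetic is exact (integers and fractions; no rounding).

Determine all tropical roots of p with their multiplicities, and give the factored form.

hull edge (i=0, c=-7) to (i=2, c=-5): slope 1, span 2
hull edge (i=2, c=-5) to (i=3, c=6): slope 11, span 1
Factored form: p(x) = 6 ⊗ (x ⊕ (-11)) ⊗ (x ⊕ (-1)) ⊗ (x ⊕ (-1))
Answer: roots = -11 (mult 1), -1 (mult 2)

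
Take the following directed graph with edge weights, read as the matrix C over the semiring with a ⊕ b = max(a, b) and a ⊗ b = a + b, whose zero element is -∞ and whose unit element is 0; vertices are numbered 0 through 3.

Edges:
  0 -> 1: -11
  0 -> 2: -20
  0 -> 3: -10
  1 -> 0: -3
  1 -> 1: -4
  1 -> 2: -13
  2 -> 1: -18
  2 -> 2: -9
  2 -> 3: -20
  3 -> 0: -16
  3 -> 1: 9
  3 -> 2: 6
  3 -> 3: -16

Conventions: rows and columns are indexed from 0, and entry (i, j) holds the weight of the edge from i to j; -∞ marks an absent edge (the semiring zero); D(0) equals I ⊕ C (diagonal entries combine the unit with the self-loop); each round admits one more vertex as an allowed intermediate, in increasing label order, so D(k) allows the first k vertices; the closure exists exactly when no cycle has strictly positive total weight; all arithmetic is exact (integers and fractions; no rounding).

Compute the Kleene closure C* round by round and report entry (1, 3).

D(0):
  [0, -11, -20, -10]
  [-3, 0, -13, -∞]
  [-∞, -18, 0, -20]
  [-16, 9, 6, 0]
D(1):
  [0, -11, -20, -10]
  [-3, 0, -13, -13]
  [-∞, -18, 0, -20]
  [-16, 9, 6, 0]
D(2):
  [0, -11, -20, -10]
  [-3, 0, -13, -13]
  [-21, -18, 0, -20]
  [6, 9, 6, 0]
D(3):
  [0, -11, -20, -10]
  [-3, 0, -13, -13]
  [-21, -18, 0, -20]
  [6, 9, 6, 0]
D(4):
  [0, -1, -4, -10]
  [-3, 0, -7, -13]
  [-14, -11, 0, -20]
  [6, 9, 6, 0]
Answer: C*[1][3] = -13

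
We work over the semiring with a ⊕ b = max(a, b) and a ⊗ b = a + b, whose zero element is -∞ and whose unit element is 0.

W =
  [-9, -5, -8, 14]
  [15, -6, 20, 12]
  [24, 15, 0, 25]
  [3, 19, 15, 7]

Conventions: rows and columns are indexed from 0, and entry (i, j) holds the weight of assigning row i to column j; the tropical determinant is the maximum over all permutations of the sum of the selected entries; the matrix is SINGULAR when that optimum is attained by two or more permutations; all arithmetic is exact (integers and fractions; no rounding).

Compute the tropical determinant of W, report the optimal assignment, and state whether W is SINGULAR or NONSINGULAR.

σ = (0, 1, 2, 3): (-9) + (-6) + 0 + 7 = -8
σ = (0, 1, 3, 2): (-9) + (-6) + 25 + 15 = 25
σ = (0, 2, 1, 3): (-9) + 20 + 15 + 7 = 33
σ = (0, 2, 3, 1): (-9) + 20 + 25 + 19 = 55
σ = (0, 3, 1, 2): (-9) + 12 + 15 + 15 = 33
σ = (0, 3, 2, 1): (-9) + 12 + 0 + 19 = 22
σ = (1, 0, 2, 3): (-5) + 15 + 0 + 7 = 17
σ = (1, 0, 3, 2): (-5) + 15 + 25 + 15 = 50
σ = (1, 2, 0, 3): (-5) + 20 + 24 + 7 = 46
σ = (1, 2, 3, 0): (-5) + 20 + 25 + 3 = 43
σ = (1, 3, 0, 2): (-5) + 12 + 24 + 15 = 46
σ = (1, 3, 2, 0): (-5) + 12 + 0 + 3 = 10
σ = (2, 0, 1, 3): (-8) + 15 + 15 + 7 = 29
σ = (2, 0, 3, 1): (-8) + 15 + 25 + 19 = 51
σ = (2, 1, 0, 3): (-8) + (-6) + 24 + 7 = 17
σ = (2, 1, 3, 0): (-8) + (-6) + 25 + 3 = 14
σ = (2, 3, 0, 1): (-8) + 12 + 24 + 19 = 47
σ = (2, 3, 1, 0): (-8) + 12 + 15 + 3 = 22
σ = (3, 0, 1, 2): 14 + 15 + 15 + 15 = 59
σ = (3, 0, 2, 1): 14 + 15 + 0 + 19 = 48
σ = (3, 1, 0, 2): 14 + (-6) + 24 + 15 = 47
σ = (3, 1, 2, 0): 14 + (-6) + 0 + 3 = 11
σ = (3, 2, 0, 1): 14 + 20 + 24 + 19 = 77
σ = (3, 2, 1, 0): 14 + 20 + 15 + 3 = 52
Optimal value attained by: σ = (3, 2, 0, 1).
Answer: det⊕(W) = 77; verdict: NONSINGULAR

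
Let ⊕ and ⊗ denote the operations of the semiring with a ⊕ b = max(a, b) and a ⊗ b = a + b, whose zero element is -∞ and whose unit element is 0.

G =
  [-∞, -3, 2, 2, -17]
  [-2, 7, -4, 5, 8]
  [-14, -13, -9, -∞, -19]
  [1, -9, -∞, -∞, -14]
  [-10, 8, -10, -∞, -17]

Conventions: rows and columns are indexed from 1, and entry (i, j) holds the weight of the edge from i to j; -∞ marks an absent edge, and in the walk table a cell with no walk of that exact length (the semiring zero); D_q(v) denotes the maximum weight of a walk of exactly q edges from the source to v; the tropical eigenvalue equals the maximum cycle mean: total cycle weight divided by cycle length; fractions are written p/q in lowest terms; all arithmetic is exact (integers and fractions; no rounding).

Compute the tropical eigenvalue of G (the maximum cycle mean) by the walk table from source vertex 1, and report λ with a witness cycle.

q=0: [0, -∞, -∞, -∞, -∞]
q=1: [-∞, -3, 2, 2, -17]
q=2: [3, 4, -7, 2, 5]
q=3: [3, 13, 5, 9, 12]
q=4: [11, 20, 9, 18, 21]
q=5: [19, 29, 16, 25, 28]
Optimal cycle mean attained by: cycle 2->5->2, total 8 + 8, length 2.
Answer: λ = 8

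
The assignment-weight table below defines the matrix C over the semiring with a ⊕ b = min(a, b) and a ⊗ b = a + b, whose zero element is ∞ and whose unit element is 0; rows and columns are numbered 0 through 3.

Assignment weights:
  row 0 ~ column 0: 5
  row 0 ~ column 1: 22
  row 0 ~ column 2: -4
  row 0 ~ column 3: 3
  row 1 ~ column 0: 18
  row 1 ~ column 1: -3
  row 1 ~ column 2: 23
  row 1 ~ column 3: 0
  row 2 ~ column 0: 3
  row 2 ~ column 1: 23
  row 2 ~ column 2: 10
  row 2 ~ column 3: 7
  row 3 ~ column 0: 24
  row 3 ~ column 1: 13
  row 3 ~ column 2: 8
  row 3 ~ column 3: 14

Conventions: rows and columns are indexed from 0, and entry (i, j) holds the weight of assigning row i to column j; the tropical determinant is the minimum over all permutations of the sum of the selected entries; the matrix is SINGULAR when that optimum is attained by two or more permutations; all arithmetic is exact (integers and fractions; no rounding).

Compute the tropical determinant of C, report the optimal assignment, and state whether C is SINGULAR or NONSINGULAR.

σ = (0, 1, 2, 3): 5 + (-3) + 10 + 14 = 26
σ = (0, 1, 3, 2): 5 + (-3) + 7 + 8 = 17
σ = (0, 2, 1, 3): 5 + 23 + 23 + 14 = 65
σ = (0, 2, 3, 1): 5 + 23 + 7 + 13 = 48
σ = (0, 3, 1, 2): 5 + 0 + 23 + 8 = 36
σ = (0, 3, 2, 1): 5 + 0 + 10 + 13 = 28
σ = (1, 0, 2, 3): 22 + 18 + 10 + 14 = 64
σ = (1, 0, 3, 2): 22 + 18 + 7 + 8 = 55
σ = (1, 2, 0, 3): 22 + 23 + 3 + 14 = 62
σ = (1, 2, 3, 0): 22 + 23 + 7 + 24 = 76
σ = (1, 3, 0, 2): 22 + 0 + 3 + 8 = 33
σ = (1, 3, 2, 0): 22 + 0 + 10 + 24 = 56
σ = (2, 0, 1, 3): (-4) + 18 + 23 + 14 = 51
σ = (2, 0, 3, 1): (-4) + 18 + 7 + 13 = 34
σ = (2, 1, 0, 3): (-4) + (-3) + 3 + 14 = 10
σ = (2, 1, 3, 0): (-4) + (-3) + 7 + 24 = 24
σ = (2, 3, 0, 1): (-4) + 0 + 3 + 13 = 12
σ = (2, 3, 1, 0): (-4) + 0 + 23 + 24 = 43
σ = (3, 0, 1, 2): 3 + 18 + 23 + 8 = 52
σ = (3, 0, 2, 1): 3 + 18 + 10 + 13 = 44
σ = (3, 1, 0, 2): 3 + (-3) + 3 + 8 = 11
σ = (3, 1, 2, 0): 3 + (-3) + 10 + 24 = 34
σ = (3, 2, 0, 1): 3 + 23 + 3 + 13 = 42
σ = (3, 2, 1, 0): 3 + 23 + 23 + 24 = 73
Optimal value attained by: σ = (2, 1, 0, 3).
Answer: det⊕(C) = 10; verdict: NONSINGULAR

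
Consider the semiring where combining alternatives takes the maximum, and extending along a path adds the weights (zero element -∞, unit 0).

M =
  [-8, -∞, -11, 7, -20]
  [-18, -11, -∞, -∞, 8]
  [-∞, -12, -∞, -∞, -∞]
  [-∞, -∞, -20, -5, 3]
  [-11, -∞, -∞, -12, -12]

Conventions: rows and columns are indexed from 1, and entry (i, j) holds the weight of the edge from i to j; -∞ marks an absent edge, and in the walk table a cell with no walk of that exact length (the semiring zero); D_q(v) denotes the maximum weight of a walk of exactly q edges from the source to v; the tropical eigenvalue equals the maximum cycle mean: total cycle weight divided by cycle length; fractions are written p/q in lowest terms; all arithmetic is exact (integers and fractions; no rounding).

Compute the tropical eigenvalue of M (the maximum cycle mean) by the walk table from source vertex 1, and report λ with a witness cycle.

q=0: [0, -∞, -∞, -∞, -∞]
q=1: [-8, -∞, -11, 7, -20]
q=2: [-16, -23, -13, 2, 10]
q=3: [-1, -25, -18, -2, 5]
q=4: [-6, -30, -12, 6, 1]
q=5: [-10, -24, -14, 1, 9]
Optimal cycle mean attained by: cycle 1->4->5->1, total 7 + 3 + (-11), length 3.
Answer: λ = -1/3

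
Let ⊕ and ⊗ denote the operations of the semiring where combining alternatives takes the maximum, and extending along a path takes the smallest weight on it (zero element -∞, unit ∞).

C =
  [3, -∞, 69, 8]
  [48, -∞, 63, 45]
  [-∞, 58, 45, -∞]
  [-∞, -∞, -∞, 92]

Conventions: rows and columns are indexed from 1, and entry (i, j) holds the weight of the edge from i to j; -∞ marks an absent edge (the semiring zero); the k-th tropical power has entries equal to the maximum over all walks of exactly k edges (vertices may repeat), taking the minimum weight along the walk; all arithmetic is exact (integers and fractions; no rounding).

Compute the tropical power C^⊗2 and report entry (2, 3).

C^⊗2:
  [3, 58, 45, 8]
  [3, 58, 48, 45]
  [48, 45, 58, 45]
  [-∞, -∞, -∞, 92]
Key observation: the optimum is the walk 2->1->3, with weight 48 min 69 = 48.
Optimal value attained by: walk 2->1->3.
Answer: (C^⊗2)[2][3] = 48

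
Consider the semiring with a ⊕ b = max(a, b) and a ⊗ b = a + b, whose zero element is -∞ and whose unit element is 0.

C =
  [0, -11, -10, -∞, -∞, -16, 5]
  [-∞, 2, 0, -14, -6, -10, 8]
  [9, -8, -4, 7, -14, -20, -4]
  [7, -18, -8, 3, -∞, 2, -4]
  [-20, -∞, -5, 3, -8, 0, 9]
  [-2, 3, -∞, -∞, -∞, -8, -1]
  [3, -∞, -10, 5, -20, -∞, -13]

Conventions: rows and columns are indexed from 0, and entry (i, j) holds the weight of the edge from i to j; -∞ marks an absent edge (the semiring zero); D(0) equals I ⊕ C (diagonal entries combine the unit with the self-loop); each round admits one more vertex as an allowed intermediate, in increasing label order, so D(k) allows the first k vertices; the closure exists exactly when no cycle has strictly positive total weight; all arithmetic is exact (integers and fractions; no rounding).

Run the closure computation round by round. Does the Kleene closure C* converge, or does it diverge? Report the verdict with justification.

Detection: at round 0, diagonal entry (1, 1) turns strictly positive.
Key observation: the cycle 1->1 has total weight 2, which is strictly positive.
Answer: DIVERGES — positive cycle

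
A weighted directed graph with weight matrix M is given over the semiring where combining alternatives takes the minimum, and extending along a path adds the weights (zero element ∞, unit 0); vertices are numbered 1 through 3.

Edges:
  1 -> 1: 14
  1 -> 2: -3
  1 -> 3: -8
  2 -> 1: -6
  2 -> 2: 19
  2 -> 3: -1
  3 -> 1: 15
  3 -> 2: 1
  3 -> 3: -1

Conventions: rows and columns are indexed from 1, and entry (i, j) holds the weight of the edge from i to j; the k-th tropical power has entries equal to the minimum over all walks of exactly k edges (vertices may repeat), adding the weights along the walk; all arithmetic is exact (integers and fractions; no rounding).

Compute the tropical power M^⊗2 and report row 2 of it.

M^⊗2:
  [-9, -7, -9]
  [8, -9, -14]
  [-5, 0, -2]
Answer: row 2 of M^⊗2 = [8, -9, -14]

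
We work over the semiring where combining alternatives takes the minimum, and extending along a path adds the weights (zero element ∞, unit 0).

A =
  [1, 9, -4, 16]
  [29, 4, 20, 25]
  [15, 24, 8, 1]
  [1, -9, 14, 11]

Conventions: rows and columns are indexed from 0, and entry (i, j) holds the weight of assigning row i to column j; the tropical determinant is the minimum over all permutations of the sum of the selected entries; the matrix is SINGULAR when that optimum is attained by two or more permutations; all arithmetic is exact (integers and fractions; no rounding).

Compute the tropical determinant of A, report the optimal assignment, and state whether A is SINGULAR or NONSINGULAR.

σ = (0, 1, 2, 3): 1 + 4 + 8 + 11 = 24
σ = (0, 1, 3, 2): 1 + 4 + 1 + 14 = 20
σ = (0, 2, 1, 3): 1 + 20 + 24 + 11 = 56
σ = (0, 2, 3, 1): 1 + 20 + 1 + (-9) = 13
σ = (0, 3, 1, 2): 1 + 25 + 24 + 14 = 64
σ = (0, 3, 2, 1): 1 + 25 + 8 + (-9) = 25
σ = (1, 0, 2, 3): 9 + 29 + 8 + 11 = 57
σ = (1, 0, 3, 2): 9 + 29 + 1 + 14 = 53
σ = (1, 2, 0, 3): 9 + 20 + 15 + 11 = 55
σ = (1, 2, 3, 0): 9 + 20 + 1 + 1 = 31
σ = (1, 3, 0, 2): 9 + 25 + 15 + 14 = 63
σ = (1, 3, 2, 0): 9 + 25 + 8 + 1 = 43
σ = (2, 0, 1, 3): (-4) + 29 + 24 + 11 = 60
σ = (2, 0, 3, 1): (-4) + 29 + 1 + (-9) = 17
σ = (2, 1, 0, 3): (-4) + 4 + 15 + 11 = 26
σ = (2, 1, 3, 0): (-4) + 4 + 1 + 1 = 2
σ = (2, 3, 0, 1): (-4) + 25 + 15 + (-9) = 27
σ = (2, 3, 1, 0): (-4) + 25 + 24 + 1 = 46
σ = (3, 0, 1, 2): 16 + 29 + 24 + 14 = 83
σ = (3, 0, 2, 1): 16 + 29 + 8 + (-9) = 44
σ = (3, 1, 0, 2): 16 + 4 + 15 + 14 = 49
σ = (3, 1, 2, 0): 16 + 4 + 8 + 1 = 29
σ = (3, 2, 0, 1): 16 + 20 + 15 + (-9) = 42
σ = (3, 2, 1, 0): 16 + 20 + 24 + 1 = 61
Optimal value attained by: σ = (2, 1, 3, 0).
Answer: det⊕(A) = 2; verdict: NONSINGULAR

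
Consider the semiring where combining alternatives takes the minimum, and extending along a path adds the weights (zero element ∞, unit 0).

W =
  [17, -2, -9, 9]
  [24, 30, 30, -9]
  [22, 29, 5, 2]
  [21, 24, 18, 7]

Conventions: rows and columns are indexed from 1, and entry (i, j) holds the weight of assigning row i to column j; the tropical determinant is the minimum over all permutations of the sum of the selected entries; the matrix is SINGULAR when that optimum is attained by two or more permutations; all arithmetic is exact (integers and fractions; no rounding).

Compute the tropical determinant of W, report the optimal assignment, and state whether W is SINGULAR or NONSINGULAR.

σ = (1, 2, 3, 4): 17 + 30 + 5 + 7 = 59
σ = (1, 2, 4, 3): 17 + 30 + 2 + 18 = 67
σ = (1, 3, 2, 4): 17 + 30 + 29 + 7 = 83
σ = (1, 3, 4, 2): 17 + 30 + 2 + 24 = 73
σ = (1, 4, 2, 3): 17 + (-9) + 29 + 18 = 55
σ = (1, 4, 3, 2): 17 + (-9) + 5 + 24 = 37
σ = (2, 1, 3, 4): (-2) + 24 + 5 + 7 = 34
σ = (2, 1, 4, 3): (-2) + 24 + 2 + 18 = 42
σ = (2, 3, 1, 4): (-2) + 30 + 22 + 7 = 57
σ = (2, 3, 4, 1): (-2) + 30 + 2 + 21 = 51
σ = (2, 4, 1, 3): (-2) + (-9) + 22 + 18 = 29
σ = (2, 4, 3, 1): (-2) + (-9) + 5 + 21 = 15
σ = (3, 1, 2, 4): (-9) + 24 + 29 + 7 = 51
σ = (3, 1, 4, 2): (-9) + 24 + 2 + 24 = 41
σ = (3, 2, 1, 4): (-9) + 30 + 22 + 7 = 50
σ = (3, 2, 4, 1): (-9) + 30 + 2 + 21 = 44
σ = (3, 4, 1, 2): (-9) + (-9) + 22 + 24 = 28
σ = (3, 4, 2, 1): (-9) + (-9) + 29 + 21 = 32
σ = (4, 1, 2, 3): 9 + 24 + 29 + 18 = 80
σ = (4, 1, 3, 2): 9 + 24 + 5 + 24 = 62
σ = (4, 2, 1, 3): 9 + 30 + 22 + 18 = 79
σ = (4, 2, 3, 1): 9 + 30 + 5 + 21 = 65
σ = (4, 3, 1, 2): 9 + 30 + 22 + 24 = 85
σ = (4, 3, 2, 1): 9 + 30 + 29 + 21 = 89
Optimal value attained by: σ = (2, 4, 3, 1).
Answer: det⊕(W) = 15; verdict: NONSINGULAR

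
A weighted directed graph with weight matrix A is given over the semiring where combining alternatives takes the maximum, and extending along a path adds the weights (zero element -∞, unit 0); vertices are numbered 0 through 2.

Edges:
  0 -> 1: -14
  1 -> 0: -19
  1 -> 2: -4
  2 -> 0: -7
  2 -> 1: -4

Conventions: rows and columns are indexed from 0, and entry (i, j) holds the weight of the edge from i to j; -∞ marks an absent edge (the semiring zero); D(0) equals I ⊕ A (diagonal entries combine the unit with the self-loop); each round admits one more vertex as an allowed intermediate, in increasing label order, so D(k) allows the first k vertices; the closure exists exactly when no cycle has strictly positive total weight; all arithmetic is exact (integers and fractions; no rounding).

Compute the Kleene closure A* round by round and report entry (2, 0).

D(0):
  [0, -14, -∞]
  [-19, 0, -4]
  [-7, -4, 0]
D(1):
  [0, -14, -∞]
  [-19, 0, -4]
  [-7, -4, 0]
D(2):
  [0, -14, -18]
  [-19, 0, -4]
  [-7, -4, 0]
D(3):
  [0, -14, -18]
  [-11, 0, -4]
  [-7, -4, 0]
Answer: A*[2][0] = -7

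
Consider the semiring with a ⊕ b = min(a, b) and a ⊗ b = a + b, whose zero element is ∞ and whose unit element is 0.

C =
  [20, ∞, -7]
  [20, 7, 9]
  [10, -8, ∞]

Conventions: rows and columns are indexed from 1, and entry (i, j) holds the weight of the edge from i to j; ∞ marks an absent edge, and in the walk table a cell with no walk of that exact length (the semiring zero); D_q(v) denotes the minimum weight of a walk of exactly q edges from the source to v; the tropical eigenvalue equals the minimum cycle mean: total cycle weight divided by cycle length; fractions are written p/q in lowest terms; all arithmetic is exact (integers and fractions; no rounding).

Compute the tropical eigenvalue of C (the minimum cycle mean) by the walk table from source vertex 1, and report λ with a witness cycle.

q=0: [0, ∞, ∞]
q=1: [20, ∞, -7]
q=2: [3, -15, 13]
q=3: [5, -8, -6]
Optimal cycle mean attained by: cycle 2->3->2, total 9 + (-8), length 2.
Answer: λ = 1/2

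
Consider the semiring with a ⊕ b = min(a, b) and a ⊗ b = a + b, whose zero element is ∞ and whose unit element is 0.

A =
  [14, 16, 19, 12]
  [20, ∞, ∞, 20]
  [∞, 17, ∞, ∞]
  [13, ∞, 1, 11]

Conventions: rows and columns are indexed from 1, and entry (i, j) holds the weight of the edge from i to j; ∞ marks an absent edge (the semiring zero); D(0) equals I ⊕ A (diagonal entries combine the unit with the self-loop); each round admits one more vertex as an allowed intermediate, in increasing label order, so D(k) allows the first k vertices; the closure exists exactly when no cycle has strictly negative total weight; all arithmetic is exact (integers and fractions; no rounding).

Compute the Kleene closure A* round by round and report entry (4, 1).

D(0):
  [0, 16, 19, 12]
  [20, 0, ∞, 20]
  [∞, 17, 0, ∞]
  [13, ∞, 1, 0]
D(1):
  [0, 16, 19, 12]
  [20, 0, 39, 20]
  [∞, 17, 0, ∞]
  [13, 29, 1, 0]
D(2):
  [0, 16, 19, 12]
  [20, 0, 39, 20]
  [37, 17, 0, 37]
  [13, 29, 1, 0]
D(3):
  [0, 16, 19, 12]
  [20, 0, 39, 20]
  [37, 17, 0, 37]
  [13, 18, 1, 0]
D(4):
  [0, 16, 13, 12]
  [20, 0, 21, 20]
  [37, 17, 0, 37]
  [13, 18, 1, 0]
Answer: A*[4][1] = 13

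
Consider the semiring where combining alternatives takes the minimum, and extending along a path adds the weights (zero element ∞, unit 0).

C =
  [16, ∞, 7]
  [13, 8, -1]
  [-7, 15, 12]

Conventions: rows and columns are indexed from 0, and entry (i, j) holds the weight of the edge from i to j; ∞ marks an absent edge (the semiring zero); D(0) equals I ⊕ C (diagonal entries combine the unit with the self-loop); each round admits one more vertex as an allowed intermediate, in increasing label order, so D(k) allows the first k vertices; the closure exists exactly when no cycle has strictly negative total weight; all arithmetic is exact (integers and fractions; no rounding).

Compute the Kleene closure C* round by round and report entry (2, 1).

D(0):
  [0, ∞, 7]
  [13, 0, -1]
  [-7, 15, 0]
D(1):
  [0, ∞, 7]
  [13, 0, -1]
  [-7, 15, 0]
D(2):
  [0, ∞, 7]
  [13, 0, -1]
  [-7, 15, 0]
D(3):
  [0, 22, 7]
  [-8, 0, -1]
  [-7, 15, 0]
Answer: C*[2][1] = 15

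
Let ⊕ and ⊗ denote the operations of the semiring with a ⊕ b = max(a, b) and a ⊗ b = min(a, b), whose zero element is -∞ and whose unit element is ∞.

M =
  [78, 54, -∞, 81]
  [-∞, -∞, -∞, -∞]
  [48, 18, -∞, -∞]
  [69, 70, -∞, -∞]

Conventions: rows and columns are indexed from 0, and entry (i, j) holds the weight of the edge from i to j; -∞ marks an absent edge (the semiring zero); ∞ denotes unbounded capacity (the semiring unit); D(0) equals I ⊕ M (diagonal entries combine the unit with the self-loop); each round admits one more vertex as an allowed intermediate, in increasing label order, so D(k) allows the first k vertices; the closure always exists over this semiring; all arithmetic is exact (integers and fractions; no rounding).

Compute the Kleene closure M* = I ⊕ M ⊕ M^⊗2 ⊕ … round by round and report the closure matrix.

D(0):
  [∞, 54, -∞, 81]
  [-∞, ∞, -∞, -∞]
  [48, 18, ∞, -∞]
  [69, 70, -∞, ∞]
D(1):
  [∞, 54, -∞, 81]
  [-∞, ∞, -∞, -∞]
  [48, 48, ∞, 48]
  [69, 70, -∞, ∞]
D(2):
  [∞, 54, -∞, 81]
  [-∞, ∞, -∞, -∞]
  [48, 48, ∞, 48]
  [69, 70, -∞, ∞]
D(3):
  [∞, 54, -∞, 81]
  [-∞, ∞, -∞, -∞]
  [48, 48, ∞, 48]
  [69, 70, -∞, ∞]
D(4):
  [∞, 70, -∞, 81]
  [-∞, ∞, -∞, -∞]
  [48, 48, ∞, 48]
  [69, 70, -∞, ∞]
Answer: M* = [[∞, 70, -∞, 81], [-∞, ∞, -∞, -∞], [48, 48, ∞, 48], [69, 70, -∞, ∞]]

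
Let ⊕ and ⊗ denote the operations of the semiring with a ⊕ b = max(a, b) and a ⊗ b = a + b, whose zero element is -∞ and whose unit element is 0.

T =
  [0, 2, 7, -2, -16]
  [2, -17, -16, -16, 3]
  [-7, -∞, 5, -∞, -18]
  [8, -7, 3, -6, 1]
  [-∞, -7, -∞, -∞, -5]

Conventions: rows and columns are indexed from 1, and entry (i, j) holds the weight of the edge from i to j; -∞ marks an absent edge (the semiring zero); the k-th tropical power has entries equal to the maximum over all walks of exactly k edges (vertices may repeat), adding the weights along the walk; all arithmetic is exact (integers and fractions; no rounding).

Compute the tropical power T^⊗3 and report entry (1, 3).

T^⊗2:
  [6, 2, 12, -2, 5]
  [2, 4, 9, 0, -2]
  [-2, -5, 10, -9, -13]
  [8, 10, 15, 6, -4]
  [-5, -12, -23, -23, -4]
T^⊗3:
  [6, 8, 17, 4, 5]
  [8, 4, 14, 0, 7]
  [3, 0, 15, -4, -2]
  [14, 10, 20, 6, 13]
  [-5, -3, 2, -7, -9]
Key observation: the optimum is the walk 1->3->3->3, with weight 7 + 5 + 5 = 17.
Optimal value attained by: walk 1->3->3->3.
Answer: (T^⊗3)[1][3] = 17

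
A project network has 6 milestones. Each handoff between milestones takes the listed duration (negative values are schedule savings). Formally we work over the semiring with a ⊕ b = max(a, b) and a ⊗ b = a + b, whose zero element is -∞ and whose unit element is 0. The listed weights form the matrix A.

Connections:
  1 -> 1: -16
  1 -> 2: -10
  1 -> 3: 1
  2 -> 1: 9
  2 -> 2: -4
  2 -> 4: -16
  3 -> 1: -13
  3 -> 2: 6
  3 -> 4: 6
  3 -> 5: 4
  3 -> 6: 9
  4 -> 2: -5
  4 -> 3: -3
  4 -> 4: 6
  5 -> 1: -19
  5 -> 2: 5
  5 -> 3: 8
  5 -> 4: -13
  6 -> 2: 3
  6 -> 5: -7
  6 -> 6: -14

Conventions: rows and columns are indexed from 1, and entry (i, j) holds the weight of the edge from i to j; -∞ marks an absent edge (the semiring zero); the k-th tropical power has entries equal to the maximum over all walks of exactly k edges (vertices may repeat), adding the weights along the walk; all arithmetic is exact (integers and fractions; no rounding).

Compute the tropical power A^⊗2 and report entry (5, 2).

A^⊗2:
  [-1, 7, -15, 7, 5, 10]
  [5, -1, 10, -10, -∞, -∞]
  [15, 12, 12, 12, 2, -5]
  [4, 3, 3, 12, 1, 6]
  [14, 14, -16, 14, 12, 17]
  [12, -1, 1, -13, -21, -28]
Key observation: the optimum is the walk 5->3->2, with weight 8 + 6 = 14.
Optimal value attained by: walk 5->3->2.
Answer: (A^⊗2)[5][2] = 14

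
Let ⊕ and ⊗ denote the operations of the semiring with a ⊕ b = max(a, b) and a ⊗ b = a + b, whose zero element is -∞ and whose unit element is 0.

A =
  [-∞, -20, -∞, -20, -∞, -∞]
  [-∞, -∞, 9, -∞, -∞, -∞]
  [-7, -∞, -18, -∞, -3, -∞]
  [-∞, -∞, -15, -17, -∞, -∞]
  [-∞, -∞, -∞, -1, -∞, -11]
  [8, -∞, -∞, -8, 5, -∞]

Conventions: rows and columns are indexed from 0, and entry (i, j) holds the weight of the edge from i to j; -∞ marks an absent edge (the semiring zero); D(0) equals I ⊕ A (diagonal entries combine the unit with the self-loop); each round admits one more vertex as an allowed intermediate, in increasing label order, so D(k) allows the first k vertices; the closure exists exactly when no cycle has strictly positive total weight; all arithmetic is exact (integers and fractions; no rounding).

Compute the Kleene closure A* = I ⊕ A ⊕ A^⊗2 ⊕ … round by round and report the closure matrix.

D(0):
  [0, -20, -∞, -20, -∞, -∞]
  [-∞, 0, 9, -∞, -∞, -∞]
  [-7, -∞, 0, -∞, -3, -∞]
  [-∞, -∞, -15, 0, -∞, -∞]
  [-∞, -∞, -∞, -1, 0, -11]
  [8, -∞, -∞, -8, 5, 0]
D(1):
  [0, -20, -∞, -20, -∞, -∞]
  [-∞, 0, 9, -∞, -∞, -∞]
  [-7, -27, 0, -27, -3, -∞]
  [-∞, -∞, -15, 0, -∞, -∞]
  [-∞, -∞, -∞, -1, 0, -11]
  [8, -12, -∞, -8, 5, 0]
D(2):
  [0, -20, -11, -20, -∞, -∞]
  [-∞, 0, 9, -∞, -∞, -∞]
  [-7, -27, 0, -27, -3, -∞]
  [-∞, -∞, -15, 0, -∞, -∞]
  [-∞, -∞, -∞, -1, 0, -11]
  [8, -12, -3, -8, 5, 0]
D(3):
  [0, -20, -11, -20, -14, -∞]
  [2, 0, 9, -18, 6, -∞]
  [-7, -27, 0, -27, -3, -∞]
  [-22, -42, -15, 0, -18, -∞]
  [-∞, -∞, -∞, -1, 0, -11]
  [8, -12, -3, -8, 5, 0]
D(4):
  [0, -20, -11, -20, -14, -∞]
  [2, 0, 9, -18, 6, -∞]
  [-7, -27, 0, -27, -3, -∞]
  [-22, -42, -15, 0, -18, -∞]
  [-23, -43, -16, -1, 0, -11]
  [8, -12, -3, -8, 5, 0]
D(5):
  [0, -20, -11, -15, -14, -25]
  [2, 0, 9, 5, 6, -5]
  [-7, -27, 0, -4, -3, -14]
  [-22, -42, -15, 0, -18, -29]
  [-23, -43, -16, -1, 0, -11]
  [8, -12, -3, 4, 5, 0]
D(6):
  [0, -20, -11, -15, -14, -25]
  [3, 0, 9, 5, 6, -5]
  [-6, -26, 0, -4, -3, -14]
  [-21, -41, -15, 0, -18, -29]
  [-3, -23, -14, -1, 0, -11]
  [8, -12, -3, 4, 5, 0]
Answer: A* = [[0, -20, -11, -15, -14, -25], [3, 0, 9, 5, 6, -5], [-6, -26, 0, -4, -3, -14], [-21, -41, -15, 0, -18, -29], [-3, -23, -14, -1, 0, -11], [8, -12, -3, 4, 5, 0]]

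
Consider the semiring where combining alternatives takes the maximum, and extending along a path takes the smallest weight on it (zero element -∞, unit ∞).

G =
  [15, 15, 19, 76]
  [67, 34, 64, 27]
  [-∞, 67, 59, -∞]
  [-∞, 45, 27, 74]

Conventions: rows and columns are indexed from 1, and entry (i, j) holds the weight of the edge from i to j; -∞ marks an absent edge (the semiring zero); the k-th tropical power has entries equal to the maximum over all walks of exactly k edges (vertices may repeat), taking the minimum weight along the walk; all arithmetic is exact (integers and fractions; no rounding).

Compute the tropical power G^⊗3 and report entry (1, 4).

G^⊗2:
  [15, 45, 27, 74]
  [34, 64, 59, 67]
  [67, 59, 64, 27]
  [45, 45, 45, 74]
G^⊗3:
  [45, 45, 45, 74]
  [64, 59, 64, 67]
  [59, 64, 59, 67]
  [45, 45, 45, 74]
Key observation: the optimum is the walk 1->4->4->4, with weight 76 min 74 min 74 = 74.
Optimal value attained by: walk 1->4->4->4.
Answer: (G^⊗3)[1][4] = 74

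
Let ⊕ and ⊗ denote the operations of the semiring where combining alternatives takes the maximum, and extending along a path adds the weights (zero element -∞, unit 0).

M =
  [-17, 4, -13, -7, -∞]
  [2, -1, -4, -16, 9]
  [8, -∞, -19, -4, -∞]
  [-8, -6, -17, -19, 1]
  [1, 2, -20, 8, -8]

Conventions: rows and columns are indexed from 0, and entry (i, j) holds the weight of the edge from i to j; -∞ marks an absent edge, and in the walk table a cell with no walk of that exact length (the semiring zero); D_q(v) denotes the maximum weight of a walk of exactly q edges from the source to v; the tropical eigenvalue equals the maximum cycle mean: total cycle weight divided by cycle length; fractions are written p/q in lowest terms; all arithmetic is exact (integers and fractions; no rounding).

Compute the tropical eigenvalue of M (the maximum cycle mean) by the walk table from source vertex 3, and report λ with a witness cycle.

q=0: [-∞, -∞, -∞, 0, -∞]
q=1: [-8, -6, -17, -19, 1]
q=2: [2, 3, -10, 9, 3]
q=3: [5, 6, -1, 11, 12]
q=4: [13, 14, 2, 20, 15]
q=5: [16, 17, 10, 23, 23]
Optimal cycle mean attained by: cycle 1->4->1, total 9 + 2, length 2.
Answer: λ = 11/2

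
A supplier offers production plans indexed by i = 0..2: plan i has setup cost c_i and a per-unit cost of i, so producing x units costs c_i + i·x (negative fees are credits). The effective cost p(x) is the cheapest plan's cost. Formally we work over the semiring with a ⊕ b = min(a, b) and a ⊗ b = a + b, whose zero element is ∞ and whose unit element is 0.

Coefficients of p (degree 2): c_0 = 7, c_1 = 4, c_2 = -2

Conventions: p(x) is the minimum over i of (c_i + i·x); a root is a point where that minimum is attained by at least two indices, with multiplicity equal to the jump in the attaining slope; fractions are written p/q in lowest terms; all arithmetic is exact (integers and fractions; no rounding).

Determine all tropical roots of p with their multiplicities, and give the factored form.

hull edge (i=0, c=7) to (i=2, c=-2): slope -9/2, span 2
Factored form: p(x) = -2 ⊗ (x ⊕ 9/2) ⊗ (x ⊕ 9/2)
Answer: roots = 9/2 (mult 2)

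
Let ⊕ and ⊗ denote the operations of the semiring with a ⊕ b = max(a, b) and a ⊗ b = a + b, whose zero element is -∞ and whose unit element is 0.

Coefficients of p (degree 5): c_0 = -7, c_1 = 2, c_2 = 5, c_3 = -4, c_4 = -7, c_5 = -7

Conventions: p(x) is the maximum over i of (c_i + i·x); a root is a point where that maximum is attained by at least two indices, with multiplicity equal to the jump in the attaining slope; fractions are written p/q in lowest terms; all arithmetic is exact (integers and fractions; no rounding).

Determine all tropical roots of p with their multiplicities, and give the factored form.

hull edge (i=0, c=-7) to (i=1, c=2): slope 9, span 1
hull edge (i=1, c=2) to (i=2, c=5): slope 3, span 1
hull edge (i=2, c=5) to (i=5, c=-7): slope -4, span 3
Factored form: p(x) = -7 ⊗ (x ⊕ (-9)) ⊗ (x ⊕ (-3)) ⊗ (x ⊕ 4) ⊗ (x ⊕ 4) ⊗ (x ⊕ 4)
Answer: roots = -9 (mult 1), -3 (mult 1), 4 (mult 3)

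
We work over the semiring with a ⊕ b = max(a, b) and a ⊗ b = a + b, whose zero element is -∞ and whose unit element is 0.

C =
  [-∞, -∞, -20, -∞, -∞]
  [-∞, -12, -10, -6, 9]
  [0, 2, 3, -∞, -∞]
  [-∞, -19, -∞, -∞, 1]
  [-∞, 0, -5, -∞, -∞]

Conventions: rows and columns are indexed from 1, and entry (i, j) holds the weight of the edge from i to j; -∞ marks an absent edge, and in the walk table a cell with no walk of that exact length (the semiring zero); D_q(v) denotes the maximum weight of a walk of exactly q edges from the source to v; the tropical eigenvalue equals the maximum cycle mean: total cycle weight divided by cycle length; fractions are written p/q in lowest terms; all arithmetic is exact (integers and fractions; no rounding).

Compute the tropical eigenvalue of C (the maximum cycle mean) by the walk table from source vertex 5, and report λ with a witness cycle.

q=0: [-∞, -∞, -∞, -∞, 0]
q=1: [-∞, 0, -5, -∞, -∞]
q=2: [-5, -3, -2, -6, 9]
q=3: [-2, 9, 4, -9, 6]
q=4: [4, 6, 7, 3, 18]
q=5: [7, 18, 13, 0, 15]
Optimal cycle mean attained by: cycle 2->5->2, total 9 + 0, length 2.
Answer: λ = 9/2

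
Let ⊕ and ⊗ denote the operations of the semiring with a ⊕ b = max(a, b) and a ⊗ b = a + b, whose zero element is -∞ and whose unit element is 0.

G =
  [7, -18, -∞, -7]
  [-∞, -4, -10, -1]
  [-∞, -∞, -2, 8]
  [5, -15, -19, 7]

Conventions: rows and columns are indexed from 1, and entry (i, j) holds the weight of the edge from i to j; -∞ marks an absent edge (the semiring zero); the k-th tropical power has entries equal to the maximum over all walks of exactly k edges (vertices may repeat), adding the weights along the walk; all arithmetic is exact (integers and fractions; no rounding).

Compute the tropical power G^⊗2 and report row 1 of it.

G^⊗2:
  [14, -11, -26, 0]
  [4, -8, -12, 6]
  [13, -7, -4, 15]
  [12, -8, -12, 14]
Answer: row 1 of G^⊗2 = [14, -11, -26, 0]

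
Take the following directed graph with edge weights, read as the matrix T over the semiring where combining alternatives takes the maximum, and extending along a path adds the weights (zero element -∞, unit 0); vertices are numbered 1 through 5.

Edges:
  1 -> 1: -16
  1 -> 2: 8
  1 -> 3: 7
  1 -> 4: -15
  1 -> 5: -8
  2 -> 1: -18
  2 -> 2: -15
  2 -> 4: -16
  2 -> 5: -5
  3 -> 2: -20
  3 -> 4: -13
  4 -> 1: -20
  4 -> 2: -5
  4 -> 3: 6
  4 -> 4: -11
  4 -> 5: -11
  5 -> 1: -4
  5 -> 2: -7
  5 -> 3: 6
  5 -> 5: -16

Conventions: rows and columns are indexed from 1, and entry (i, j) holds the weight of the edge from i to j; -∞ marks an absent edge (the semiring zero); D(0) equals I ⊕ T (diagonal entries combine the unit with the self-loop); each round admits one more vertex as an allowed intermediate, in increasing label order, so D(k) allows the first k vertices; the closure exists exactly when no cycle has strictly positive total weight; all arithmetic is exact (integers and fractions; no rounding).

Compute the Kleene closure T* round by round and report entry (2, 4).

D(0):
  [0, 8, 7, -15, -8]
  [-18, 0, -∞, -16, -5]
  [-∞, -20, 0, -13, -∞]
  [-20, -5, 6, 0, -11]
  [-4, -7, 6, -∞, 0]
D(1):
  [0, 8, 7, -15, -8]
  [-18, 0, -11, -16, -5]
  [-∞, -20, 0, -13, -∞]
  [-20, -5, 6, 0, -11]
  [-4, 4, 6, -19, 0]
D(2):
  [0, 8, 7, -8, 3]
  [-18, 0, -11, -16, -5]
  [-38, -20, 0, -13, -25]
  [-20, -5, 6, 0, -10]
  [-4, 4, 6, -12, 0]
D(3):
  [0, 8, 7, -6, 3]
  [-18, 0, -11, -16, -5]
  [-38, -20, 0, -13, -25]
  [-20, -5, 6, 0, -10]
  [-4, 4, 6, -7, 0]
D(4):
  [0, 8, 7, -6, 3]
  [-18, 0, -10, -16, -5]
  [-33, -18, 0, -13, -23]
  [-20, -5, 6, 0, -10]
  [-4, 4, 6, -7, 0]
D(5):
  [0, 8, 9, -4, 3]
  [-9, 0, 1, -12, -5]
  [-27, -18, 0, -13, -23]
  [-14, -5, 6, 0, -10]
  [-4, 4, 6, -7, 0]
Answer: T*[2][4] = -12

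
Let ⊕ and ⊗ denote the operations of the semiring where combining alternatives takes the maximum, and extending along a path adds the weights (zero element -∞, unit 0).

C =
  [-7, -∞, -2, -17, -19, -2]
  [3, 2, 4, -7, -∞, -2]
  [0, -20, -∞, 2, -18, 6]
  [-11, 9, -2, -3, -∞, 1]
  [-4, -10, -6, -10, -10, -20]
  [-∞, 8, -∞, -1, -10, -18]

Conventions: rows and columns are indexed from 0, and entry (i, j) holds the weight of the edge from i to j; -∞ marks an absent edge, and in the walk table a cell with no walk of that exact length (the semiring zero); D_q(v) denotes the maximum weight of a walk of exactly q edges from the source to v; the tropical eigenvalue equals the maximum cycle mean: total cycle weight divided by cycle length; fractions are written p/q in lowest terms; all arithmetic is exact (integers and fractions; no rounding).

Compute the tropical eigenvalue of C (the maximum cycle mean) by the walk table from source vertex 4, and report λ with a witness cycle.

q=0: [-∞, -∞, -∞, -∞, 0, -∞]
q=1: [-4, -10, -6, -10, -10, -20]
q=2: [-6, -1, -6, -4, -20, 0]
q=3: [2, 8, 3, -1, -10, 0]
q=4: [11, 10, 12, 5, -10, 9]
q=5: [13, 17, 14, 14, -1, 18]
q=6: [20, 26, 21, 17, 8, 20]
Optimal cycle mean attained by: cycle 1->2->5->1, total 4 + 6 + 8, length 3.
Answer: λ = 6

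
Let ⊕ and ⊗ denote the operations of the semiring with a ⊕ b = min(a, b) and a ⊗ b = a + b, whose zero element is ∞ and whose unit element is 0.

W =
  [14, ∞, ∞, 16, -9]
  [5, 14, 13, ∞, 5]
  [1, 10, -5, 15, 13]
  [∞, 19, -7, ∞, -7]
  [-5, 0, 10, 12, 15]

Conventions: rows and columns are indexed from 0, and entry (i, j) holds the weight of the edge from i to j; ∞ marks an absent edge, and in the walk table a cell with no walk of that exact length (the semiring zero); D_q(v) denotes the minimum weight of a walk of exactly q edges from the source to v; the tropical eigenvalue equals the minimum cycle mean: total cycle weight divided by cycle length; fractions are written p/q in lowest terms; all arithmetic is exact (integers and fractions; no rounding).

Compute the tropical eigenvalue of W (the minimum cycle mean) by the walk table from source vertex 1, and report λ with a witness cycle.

q=0: [∞, 0, ∞, ∞, ∞]
q=1: [5, 14, 13, ∞, 5]
q=2: [0, 5, 8, 17, -4]
q=3: [-9, -4, 3, 8, -9]
q=4: [-14, -9, -2, 3, -18]
q=5: [-23, -18, -8, -6, -23]
Optimal cycle mean attained by: cycle 0->4->0, total (-9) + (-5), length 2.
Answer: λ = -7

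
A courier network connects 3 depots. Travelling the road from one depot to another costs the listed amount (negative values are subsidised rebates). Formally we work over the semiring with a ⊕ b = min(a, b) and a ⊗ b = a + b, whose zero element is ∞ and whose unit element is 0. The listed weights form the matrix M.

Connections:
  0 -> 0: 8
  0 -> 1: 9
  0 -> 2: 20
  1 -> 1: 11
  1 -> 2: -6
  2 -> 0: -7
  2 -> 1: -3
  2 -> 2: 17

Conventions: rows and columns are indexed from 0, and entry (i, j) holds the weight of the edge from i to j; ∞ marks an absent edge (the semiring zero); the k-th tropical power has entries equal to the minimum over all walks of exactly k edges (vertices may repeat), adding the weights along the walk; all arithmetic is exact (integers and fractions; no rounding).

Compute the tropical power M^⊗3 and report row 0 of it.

M^⊗2:
  [13, 17, 3]
  [-13, -9, 5]
  [1, 2, -9]
M^⊗3:
  [-4, 0, 11]
  [-5, -4, -15]
  [-16, -12, -4]
Answer: row 0 of M^⊗3 = [-4, 0, 11]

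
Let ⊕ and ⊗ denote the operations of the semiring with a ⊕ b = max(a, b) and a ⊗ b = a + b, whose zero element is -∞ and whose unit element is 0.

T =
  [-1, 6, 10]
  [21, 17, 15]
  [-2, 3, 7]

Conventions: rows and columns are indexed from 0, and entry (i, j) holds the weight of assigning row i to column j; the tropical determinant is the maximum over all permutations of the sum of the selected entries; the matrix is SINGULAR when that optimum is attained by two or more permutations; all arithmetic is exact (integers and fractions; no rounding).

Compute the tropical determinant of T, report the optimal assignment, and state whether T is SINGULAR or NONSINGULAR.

σ = (0, 1, 2): (-1) + 17 + 7 = 23
σ = (0, 2, 1): (-1) + 15 + 3 = 17
σ = (1, 0, 2): 6 + 21 + 7 = 34
σ = (1, 2, 0): 6 + 15 + (-2) = 19
σ = (2, 0, 1): 10 + 21 + 3 = 34
σ = (2, 1, 0): 10 + 17 + (-2) = 25
Optimal value attained by: σ = (1, 0, 2).
Answer: det⊕(T) = 34; verdict: SINGULAR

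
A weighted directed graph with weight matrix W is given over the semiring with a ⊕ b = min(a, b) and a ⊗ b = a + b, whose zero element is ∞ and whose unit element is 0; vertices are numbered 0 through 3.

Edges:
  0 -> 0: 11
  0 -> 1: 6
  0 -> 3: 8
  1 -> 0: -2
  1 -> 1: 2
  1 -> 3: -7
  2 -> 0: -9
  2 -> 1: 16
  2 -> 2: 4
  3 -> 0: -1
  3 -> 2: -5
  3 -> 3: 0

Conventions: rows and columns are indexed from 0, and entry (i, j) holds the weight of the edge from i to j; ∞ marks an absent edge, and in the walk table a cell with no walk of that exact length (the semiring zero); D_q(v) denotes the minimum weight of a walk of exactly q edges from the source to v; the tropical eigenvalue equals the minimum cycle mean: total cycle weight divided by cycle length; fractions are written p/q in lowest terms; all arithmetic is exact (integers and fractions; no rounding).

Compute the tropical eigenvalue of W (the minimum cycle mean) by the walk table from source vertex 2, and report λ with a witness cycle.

q=0: [∞, ∞, 0, ∞]
q=1: [-9, 16, 4, ∞]
q=2: [-5, -3, 8, -1]
q=3: [-5, -1, -6, -10]
q=4: [-15, 1, -15, -10]
Optimal cycle mean attained by: cycle 0->1->3->2->0, total 6 + (-7) + (-5) + (-9), length 4.
Answer: λ = -15/4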